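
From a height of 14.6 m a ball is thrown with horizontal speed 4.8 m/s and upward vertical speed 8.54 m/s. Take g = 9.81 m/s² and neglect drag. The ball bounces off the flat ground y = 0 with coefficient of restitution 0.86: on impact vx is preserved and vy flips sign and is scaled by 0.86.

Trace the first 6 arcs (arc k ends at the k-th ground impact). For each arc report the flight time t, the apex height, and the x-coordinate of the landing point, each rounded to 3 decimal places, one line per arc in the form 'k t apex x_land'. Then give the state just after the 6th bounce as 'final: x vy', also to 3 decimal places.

1 2.803 18.317 13.454
2 3.324 13.547 29.409
3 2.858 10.020 43.130
4 2.458 7.411 54.929
5 2.114 5.481 65.077
6 1.818 4.054 73.804
final: 73.804 7.670

Arc 1: start y=14.600, vy=8.540 → t=2.803, apex=18.317, x_land=13.454, impact vy=-18.957
  bounce: vy ← 0.86·18.957 = 16.303
Arc 2: start y=0.000, vy=16.303 → t=3.324, apex=13.547, x_land=29.409, impact vy=-16.303
  bounce: vy ← 0.86·16.303 = 14.021
Arc 3: start y=0.000, vy=14.021 → t=2.858, apex=10.020, x_land=43.130, impact vy=-14.021
  bounce: vy ← 0.86·14.021 = 12.058
Arc 4: start y=0.000, vy=12.058 → t=2.458, apex=7.411, x_land=54.929, impact vy=-12.058
  bounce: vy ← 0.86·12.058 = 10.370
Arc 5: start y=0.000, vy=10.370 → t=2.114, apex=5.481, x_land=65.077, impact vy=-10.370
  bounce: vy ← 0.86·10.370 = 8.918
Arc 6: start y=0.000, vy=8.918 → t=1.818, apex=4.054, x_land=73.804, impact vy=-8.918
  bounce: vy ← 0.86·8.918 = 7.670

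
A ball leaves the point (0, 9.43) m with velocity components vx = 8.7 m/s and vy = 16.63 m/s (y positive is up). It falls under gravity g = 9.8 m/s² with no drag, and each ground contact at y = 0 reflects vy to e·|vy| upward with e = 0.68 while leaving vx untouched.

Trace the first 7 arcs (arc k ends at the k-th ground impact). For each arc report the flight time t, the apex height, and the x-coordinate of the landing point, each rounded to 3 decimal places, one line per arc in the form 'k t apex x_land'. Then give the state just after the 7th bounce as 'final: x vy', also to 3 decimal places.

1 3.889 23.540 33.832
2 2.981 10.885 59.766
3 2.027 5.033 77.401
4 1.378 2.327 89.393
5 0.937 1.076 97.547
6 0.637 0.498 103.092
7 0.433 0.230 106.862
final: 106.862 1.444

Arc 1: start y=9.430, vy=16.630 → t=3.889, apex=23.540, x_land=33.832, impact vy=-21.480
  bounce: vy ← 0.68·21.480 = 14.606
Arc 2: start y=0.000, vy=14.606 → t=2.981, apex=10.885, x_land=59.766, impact vy=-14.606
  bounce: vy ← 0.68·14.606 = 9.932
Arc 3: start y=0.000, vy=9.932 → t=2.027, apex=5.033, x_land=77.401, impact vy=-9.932
  bounce: vy ← 0.68·9.932 = 6.754
Arc 4: start y=0.000, vy=6.754 → t=1.378, apex=2.327, x_land=89.393, impact vy=-6.754
  bounce: vy ← 0.68·6.754 = 4.593
Arc 5: start y=0.000, vy=4.593 → t=0.937, apex=1.076, x_land=97.547, impact vy=-4.593
  bounce: vy ← 0.68·4.593 = 3.123
Arc 6: start y=0.000, vy=3.123 → t=0.637, apex=0.498, x_land=103.092, impact vy=-3.123
  bounce: vy ← 0.68·3.123 = 2.124
Arc 7: start y=0.000, vy=2.124 → t=0.433, apex=0.230, x_land=106.862, impact vy=-2.124
  bounce: vy ← 0.68·2.124 = 1.444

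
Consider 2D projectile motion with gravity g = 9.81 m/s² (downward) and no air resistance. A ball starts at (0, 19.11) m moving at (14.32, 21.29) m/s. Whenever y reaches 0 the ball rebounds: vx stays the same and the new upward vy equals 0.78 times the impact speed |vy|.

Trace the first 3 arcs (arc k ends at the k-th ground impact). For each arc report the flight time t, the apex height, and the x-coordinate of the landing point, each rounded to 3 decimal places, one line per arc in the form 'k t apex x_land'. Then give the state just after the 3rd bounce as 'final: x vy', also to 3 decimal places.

Arc 1: start y=19.110, vy=21.290 → t=5.104, apex=42.212, x_land=73.087, impact vy=-28.779
  bounce: vy ← 0.78·28.779 = 22.447
Arc 2: start y=0.000, vy=22.447 → t=4.576, apex=25.682, x_land=138.621, impact vy=-22.447
  bounce: vy ← 0.78·22.447 = 17.509
Arc 3: start y=0.000, vy=17.509 → t=3.570, apex=15.625, x_land=189.737, impact vy=-17.509
  bounce: vy ← 0.78·17.509 = 13.657

1 5.104 42.212 73.087
2 4.576 25.682 138.621
3 3.570 15.625 189.737
final: 189.737 13.657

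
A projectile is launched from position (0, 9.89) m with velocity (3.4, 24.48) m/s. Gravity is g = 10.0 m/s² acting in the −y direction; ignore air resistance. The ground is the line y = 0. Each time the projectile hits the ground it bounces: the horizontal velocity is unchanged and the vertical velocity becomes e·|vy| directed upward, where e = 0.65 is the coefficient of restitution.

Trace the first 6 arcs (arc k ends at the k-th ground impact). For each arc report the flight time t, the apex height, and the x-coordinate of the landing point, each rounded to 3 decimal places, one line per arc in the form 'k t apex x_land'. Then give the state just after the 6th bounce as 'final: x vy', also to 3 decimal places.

Arc 1: start y=9.890, vy=24.480 → t=5.271, apex=39.854, x_land=17.922, impact vy=-28.232
  bounce: vy ← 0.65·28.232 = 18.351
Arc 2: start y=0.000, vy=18.351 → t=3.670, apex=16.838, x_land=30.401, impact vy=-18.351
  bounce: vy ← 0.65·18.351 = 11.928
Arc 3: start y=0.000, vy=11.928 → t=2.386, apex=7.114, x_land=38.512, impact vy=-11.928
  bounce: vy ← 0.65·11.928 = 7.753
Arc 4: start y=0.000, vy=7.753 → t=1.551, apex=3.006, x_land=43.784, impact vy=-7.753
  bounce: vy ← 0.65·7.753 = 5.040
Arc 5: start y=0.000, vy=5.040 → t=1.008, apex=1.270, x_land=47.211, impact vy=-5.040
  bounce: vy ← 0.65·5.040 = 3.276
Arc 6: start y=0.000, vy=3.276 → t=0.655, apex=0.537, x_land=49.439, impact vy=-3.276
  bounce: vy ← 0.65·3.276 = 2.129

1 5.271 39.854 17.922
2 3.670 16.838 30.401
3 2.386 7.114 38.512
4 1.551 3.006 43.784
5 1.008 1.270 47.211
6 0.655 0.537 49.439
final: 49.439 2.129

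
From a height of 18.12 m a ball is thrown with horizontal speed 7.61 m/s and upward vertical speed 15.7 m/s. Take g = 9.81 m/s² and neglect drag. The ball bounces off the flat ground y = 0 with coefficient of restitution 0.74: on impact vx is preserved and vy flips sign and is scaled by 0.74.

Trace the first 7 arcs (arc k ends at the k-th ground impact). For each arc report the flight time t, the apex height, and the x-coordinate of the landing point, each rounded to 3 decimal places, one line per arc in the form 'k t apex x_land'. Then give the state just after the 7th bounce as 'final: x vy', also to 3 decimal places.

Arc 1: start y=18.120, vy=15.700 → t=4.102, apex=30.683, x_land=31.212, impact vy=-24.536
  bounce: vy ← 0.74·24.536 = 18.156
Arc 2: start y=0.000, vy=18.156 → t=3.702, apex=16.802, x_land=59.382, impact vy=-18.156
  bounce: vy ← 0.74·18.156 = 13.436
Arc 3: start y=0.000, vy=13.436 → t=2.739, apex=9.201, x_land=80.227, impact vy=-13.436
  bounce: vy ← 0.74·13.436 = 9.942
Arc 4: start y=0.000, vy=9.942 → t=2.027, apex=5.038, x_land=95.653, impact vy=-9.942
  bounce: vy ← 0.74·9.942 = 7.357
Arc 5: start y=0.000, vy=7.357 → t=1.500, apex=2.759, x_land=107.068, impact vy=-7.357
  bounce: vy ← 0.74·7.357 = 5.445
Arc 6: start y=0.000, vy=5.445 → t=1.110, apex=1.511, x_land=115.515, impact vy=-5.445
  bounce: vy ← 0.74·5.445 = 4.029
Arc 7: start y=0.000, vy=4.029 → t=0.821, apex=0.827, x_land=121.765, impact vy=-4.029
  bounce: vy ← 0.74·4.029 = 2.981

1 4.102 30.683 31.212
2 3.702 16.802 59.382
3 2.739 9.201 80.227
4 2.027 5.038 95.653
5 1.500 2.759 107.068
6 1.110 1.511 115.515
7 0.821 0.827 121.765
final: 121.765 2.981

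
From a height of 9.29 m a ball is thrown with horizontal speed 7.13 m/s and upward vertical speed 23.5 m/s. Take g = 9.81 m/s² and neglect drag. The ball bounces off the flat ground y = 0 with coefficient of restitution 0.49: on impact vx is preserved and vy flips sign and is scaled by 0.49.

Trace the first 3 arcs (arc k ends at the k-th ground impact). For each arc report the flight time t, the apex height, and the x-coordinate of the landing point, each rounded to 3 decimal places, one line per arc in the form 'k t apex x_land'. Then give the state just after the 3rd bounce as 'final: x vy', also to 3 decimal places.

Arc 1: start y=9.290, vy=23.500 → t=5.158, apex=37.437, x_land=36.778, impact vy=-27.102
  bounce: vy ← 0.49·27.102 = 13.280
Arc 2: start y=0.000, vy=13.280 → t=2.707, apex=8.989, x_land=56.082, impact vy=-13.280
  bounce: vy ← 0.49·13.280 = 6.507
Arc 3: start y=0.000, vy=6.507 → t=1.327, apex=2.158, x_land=65.541, impact vy=-6.507
  bounce: vy ← 0.49·6.507 = 3.189

1 5.158 37.437 36.778
2 2.707 8.989 56.082
3 1.327 2.158 65.541
final: 65.541 3.189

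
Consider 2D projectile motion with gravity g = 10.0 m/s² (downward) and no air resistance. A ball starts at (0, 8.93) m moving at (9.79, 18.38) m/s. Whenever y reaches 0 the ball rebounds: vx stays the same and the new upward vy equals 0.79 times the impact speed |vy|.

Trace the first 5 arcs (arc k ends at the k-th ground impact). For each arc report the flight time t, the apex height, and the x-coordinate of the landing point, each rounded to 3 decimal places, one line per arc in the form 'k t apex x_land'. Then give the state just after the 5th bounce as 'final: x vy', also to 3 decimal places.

1 4.110 25.821 40.242
2 3.591 16.115 75.393
3 2.837 10.057 103.163
4 2.241 6.277 125.101
5 1.770 3.917 142.432
final: 142.432 6.993

Arc 1: start y=8.930, vy=18.380 → t=4.110, apex=25.821, x_land=40.242, impact vy=-22.725
  bounce: vy ← 0.79·22.725 = 17.953
Arc 2: start y=0.000, vy=17.953 → t=3.591, apex=16.115, x_land=75.393, impact vy=-17.953
  bounce: vy ← 0.79·17.953 = 14.183
Arc 3: start y=0.000, vy=14.183 → t=2.837, apex=10.057, x_land=103.163, impact vy=-14.183
  bounce: vy ← 0.79·14.183 = 11.204
Arc 4: start y=0.000, vy=11.204 → t=2.241, apex=6.277, x_land=125.101, impact vy=-11.204
  bounce: vy ← 0.79·11.204 = 8.851
Arc 5: start y=0.000, vy=8.851 → t=1.770, apex=3.917, x_land=142.432, impact vy=-8.851
  bounce: vy ← 0.79·8.851 = 6.993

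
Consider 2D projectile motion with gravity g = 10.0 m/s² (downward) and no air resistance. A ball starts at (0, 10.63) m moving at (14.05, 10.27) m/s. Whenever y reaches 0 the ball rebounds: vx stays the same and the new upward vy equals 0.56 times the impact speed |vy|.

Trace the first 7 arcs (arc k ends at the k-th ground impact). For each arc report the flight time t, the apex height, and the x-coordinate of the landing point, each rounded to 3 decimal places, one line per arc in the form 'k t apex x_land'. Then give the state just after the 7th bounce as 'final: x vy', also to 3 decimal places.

1 2.810 15.904 39.487
2 1.997 4.987 67.551
3 1.119 1.564 83.268
4 0.626 0.490 92.069
5 0.351 0.154 96.997
6 0.196 0.048 99.757
7 0.110 0.015 101.303
final: 101.303 0.308

Arc 1: start y=10.630, vy=10.270 → t=2.810, apex=15.904, x_land=39.487, impact vy=-17.835
  bounce: vy ← 0.56·17.835 = 9.987
Arc 2: start y=0.000, vy=9.987 → t=1.997, apex=4.987, x_land=67.551, impact vy=-9.987
  bounce: vy ← 0.56·9.987 = 5.593
Arc 3: start y=0.000, vy=5.593 → t=1.119, apex=1.564, x_land=83.268, impact vy=-5.593
  bounce: vy ← 0.56·5.593 = 3.132
Arc 4: start y=0.000, vy=3.132 → t=0.626, apex=0.490, x_land=92.069, impact vy=-3.132
  bounce: vy ← 0.56·3.132 = 1.754
Arc 5: start y=0.000, vy=1.754 → t=0.351, apex=0.154, x_land=96.997, impact vy=-1.754
  bounce: vy ← 0.56·1.754 = 0.982
Arc 6: start y=0.000, vy=0.982 → t=0.196, apex=0.048, x_land=99.757, impact vy=-0.982
  bounce: vy ← 0.56·0.982 = 0.550
Arc 7: start y=0.000, vy=0.550 → t=0.110, apex=0.015, x_land=101.303, impact vy=-0.550
  bounce: vy ← 0.56·0.550 = 0.308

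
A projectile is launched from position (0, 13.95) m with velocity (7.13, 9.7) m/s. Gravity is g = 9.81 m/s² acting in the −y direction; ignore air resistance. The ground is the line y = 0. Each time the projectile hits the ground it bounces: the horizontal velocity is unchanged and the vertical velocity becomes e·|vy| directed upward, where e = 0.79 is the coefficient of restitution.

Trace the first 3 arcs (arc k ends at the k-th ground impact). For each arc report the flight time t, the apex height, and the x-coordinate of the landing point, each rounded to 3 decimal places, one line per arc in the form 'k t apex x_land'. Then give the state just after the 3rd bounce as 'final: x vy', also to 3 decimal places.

Arc 1: start y=13.950, vy=9.700 → t=2.944, apex=18.746, x_land=20.989, impact vy=-19.178
  bounce: vy ← 0.79·19.178 = 15.150
Arc 2: start y=0.000, vy=15.150 → t=3.089, apex=11.699, x_land=43.012, impact vy=-15.150
  bounce: vy ← 0.79·15.150 = 11.969
Arc 3: start y=0.000, vy=11.969 → t=2.440, apex=7.301, x_land=60.410, impact vy=-11.969
  bounce: vy ← 0.79·11.969 = 9.455

1 2.944 18.746 20.989
2 3.089 11.699 43.012
3 2.440 7.301 60.410
final: 60.410 9.455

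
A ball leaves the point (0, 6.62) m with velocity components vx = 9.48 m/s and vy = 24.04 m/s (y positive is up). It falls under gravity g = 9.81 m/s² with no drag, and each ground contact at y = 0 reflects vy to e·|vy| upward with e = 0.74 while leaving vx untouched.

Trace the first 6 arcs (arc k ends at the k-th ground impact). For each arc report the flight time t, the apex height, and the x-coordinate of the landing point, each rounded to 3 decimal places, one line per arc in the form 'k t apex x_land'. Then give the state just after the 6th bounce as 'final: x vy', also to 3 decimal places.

Arc 1: start y=6.620, vy=24.040 → t=5.163, apex=36.076, x_land=48.941, impact vy=-26.605
  bounce: vy ← 0.74·26.605 = 19.687
Arc 2: start y=0.000, vy=19.687 → t=4.014, apex=19.755, x_land=86.991, impact vy=-19.687
  bounce: vy ← 0.74·19.687 = 14.569
Arc 3: start y=0.000, vy=14.569 → t=2.970, apex=10.818, x_land=115.149, impact vy=-14.569
  bounce: vy ← 0.74·14.569 = 10.781
Arc 4: start y=0.000, vy=10.781 → t=2.198, apex=5.924, x_land=135.985, impact vy=-10.781
  bounce: vy ← 0.74·10.781 = 7.978
Arc 5: start y=0.000, vy=7.978 → t=1.626, apex=3.244, x_land=151.404, impact vy=-7.978
  bounce: vy ← 0.74·7.978 = 5.904
Arc 6: start y=0.000, vy=5.904 → t=1.204, apex=1.776, x_land=162.814, impact vy=-5.904
  bounce: vy ← 0.74·5.904 = 4.369

1 5.163 36.076 48.941
2 4.014 19.755 86.991
3 2.970 10.818 115.149
4 2.198 5.924 135.985
5 1.626 3.244 151.404
6 1.204 1.776 162.814
final: 162.814 4.369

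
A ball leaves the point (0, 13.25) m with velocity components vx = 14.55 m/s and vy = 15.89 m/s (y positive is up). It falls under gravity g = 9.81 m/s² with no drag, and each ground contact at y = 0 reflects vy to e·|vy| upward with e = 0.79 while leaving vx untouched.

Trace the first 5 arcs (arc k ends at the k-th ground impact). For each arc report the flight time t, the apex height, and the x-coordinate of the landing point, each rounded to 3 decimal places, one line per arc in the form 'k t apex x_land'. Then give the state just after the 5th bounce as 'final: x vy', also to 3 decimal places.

Arc 1: start y=13.250, vy=15.890 → t=3.927, apex=26.119, x_land=57.143, impact vy=-22.638
  bounce: vy ← 0.79·22.638 = 17.884
Arc 2: start y=0.000, vy=17.884 → t=3.646, apex=16.301, x_land=110.193, impact vy=-17.884
  bounce: vy ← 0.79·17.884 = 14.128
Arc 3: start y=0.000, vy=14.128 → t=2.880, apex=10.173, x_land=152.102, impact vy=-14.128
  bounce: vy ← 0.79·14.128 = 11.161
Arc 4: start y=0.000, vy=11.161 → t=2.275, apex=6.349, x_land=185.210, impact vy=-11.161
  bounce: vy ← 0.79·11.161 = 8.817
Arc 5: start y=0.000, vy=8.817 → t=1.798, apex=3.963, x_land=211.365, impact vy=-8.817
  bounce: vy ← 0.79·8.817 = 6.966

1 3.927 26.119 57.143
2 3.646 16.301 110.193
3 2.880 10.173 152.102
4 2.275 6.349 185.210
5 1.798 3.963 211.365
final: 211.365 6.966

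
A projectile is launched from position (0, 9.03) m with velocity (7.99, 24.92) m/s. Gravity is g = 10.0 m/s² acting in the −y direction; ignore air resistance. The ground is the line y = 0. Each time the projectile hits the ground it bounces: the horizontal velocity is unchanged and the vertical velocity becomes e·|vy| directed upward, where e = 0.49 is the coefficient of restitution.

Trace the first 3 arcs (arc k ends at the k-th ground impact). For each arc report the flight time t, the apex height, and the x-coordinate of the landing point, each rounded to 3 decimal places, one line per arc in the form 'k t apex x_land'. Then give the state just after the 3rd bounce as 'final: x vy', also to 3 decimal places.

Arc 1: start y=9.030, vy=24.920 → t=5.323, apex=40.080, x_land=42.533, impact vy=-28.313
  bounce: vy ← 0.49·28.313 = 13.873
Arc 2: start y=0.000, vy=13.873 → t=2.775, apex=9.623, x_land=64.702, impact vy=-13.873
  bounce: vy ← 0.49·13.873 = 6.798
Arc 3: start y=0.000, vy=6.798 → t=1.360, apex=2.311, x_land=75.565, impact vy=-6.798
  bounce: vy ← 0.49·6.798 = 3.331

1 5.323 40.080 42.533
2 2.775 9.623 64.702
3 1.360 2.311 75.565
final: 75.565 3.331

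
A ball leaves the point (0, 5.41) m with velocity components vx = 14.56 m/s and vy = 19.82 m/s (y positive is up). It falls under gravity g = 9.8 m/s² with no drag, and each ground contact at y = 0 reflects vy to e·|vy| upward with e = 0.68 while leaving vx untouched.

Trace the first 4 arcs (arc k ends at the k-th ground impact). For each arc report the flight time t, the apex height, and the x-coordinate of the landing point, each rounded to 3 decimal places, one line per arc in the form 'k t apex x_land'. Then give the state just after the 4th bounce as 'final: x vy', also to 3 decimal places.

1 4.302 25.452 62.631
2 3.100 11.769 107.761
3 2.108 5.442 138.450
4 1.433 2.516 159.318
final: 159.318 4.776

Arc 1: start y=5.410, vy=19.820 → t=4.302, apex=25.452, x_land=62.631, impact vy=-22.335
  bounce: vy ← 0.68·22.335 = 15.188
Arc 2: start y=0.000, vy=15.188 → t=3.100, apex=11.769, x_land=107.761, impact vy=-15.188
  bounce: vy ← 0.68·15.188 = 10.328
Arc 3: start y=0.000, vy=10.328 → t=2.108, apex=5.442, x_land=138.450, impact vy=-10.328
  bounce: vy ← 0.68·10.328 = 7.023
Arc 4: start y=0.000, vy=7.023 → t=1.433, apex=2.516, x_land=159.318, impact vy=-7.023
  bounce: vy ← 0.68·7.023 = 4.776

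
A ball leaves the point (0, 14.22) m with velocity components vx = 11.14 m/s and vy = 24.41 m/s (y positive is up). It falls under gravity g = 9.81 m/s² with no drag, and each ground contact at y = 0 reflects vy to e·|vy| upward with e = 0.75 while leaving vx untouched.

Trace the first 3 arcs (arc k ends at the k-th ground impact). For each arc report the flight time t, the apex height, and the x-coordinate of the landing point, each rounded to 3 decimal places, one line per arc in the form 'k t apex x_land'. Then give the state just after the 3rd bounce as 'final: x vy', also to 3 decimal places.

Arc 1: start y=14.220, vy=24.410 → t=5.503, apex=44.589, x_land=61.307, impact vy=-29.578
  bounce: vy ← 0.75·29.578 = 22.183
Arc 2: start y=0.000, vy=22.183 → t=4.523, apex=25.082, x_land=111.689, impact vy=-22.183
  bounce: vy ← 0.75·22.183 = 16.637
Arc 3: start y=0.000, vy=16.637 → t=3.392, apex=14.108, x_land=149.475, impact vy=-16.637
  bounce: vy ← 0.75·16.637 = 12.478

1 5.503 44.589 61.307
2 4.523 25.082 111.689
3 3.392 14.108 149.475
final: 149.475 12.478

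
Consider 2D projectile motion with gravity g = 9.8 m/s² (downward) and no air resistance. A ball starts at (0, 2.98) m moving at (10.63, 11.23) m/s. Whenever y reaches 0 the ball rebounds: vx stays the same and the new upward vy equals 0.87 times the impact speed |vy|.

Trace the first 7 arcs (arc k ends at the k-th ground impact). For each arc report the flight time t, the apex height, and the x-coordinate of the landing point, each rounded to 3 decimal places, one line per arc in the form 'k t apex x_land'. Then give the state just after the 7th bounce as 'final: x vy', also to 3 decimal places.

Arc 1: start y=2.980, vy=11.230 → t=2.532, apex=9.414, x_land=26.915, impact vy=-13.584
  bounce: vy ← 0.87·13.584 = 11.818
Arc 2: start y=0.000, vy=11.818 → t=2.412, apex=7.126, x_land=52.553, impact vy=-11.818
  bounce: vy ← 0.87·11.818 = 10.282
Arc 3: start y=0.000, vy=10.282 → t=2.098, apex=5.393, x_land=74.858, impact vy=-10.282
  bounce: vy ← 0.87·10.282 = 8.945
Arc 4: start y=0.000, vy=8.945 → t=1.826, apex=4.082, x_land=94.263, impact vy=-8.945
  bounce: vy ← 0.87·8.945 = 7.782
Arc 5: start y=0.000, vy=7.782 → t=1.588, apex=3.090, x_land=111.146, impact vy=-7.782
  bounce: vy ← 0.87·7.782 = 6.770
Arc 6: start y=0.000, vy=6.770 → t=1.382, apex=2.339, x_land=125.833, impact vy=-6.770
  bounce: vy ← 0.87·6.770 = 5.890
Arc 7: start y=0.000, vy=5.890 → t=1.202, apex=1.770, x_land=138.612, impact vy=-5.890
  bounce: vy ← 0.87·5.890 = 5.125

1 2.532 9.414 26.915
2 2.412 7.126 52.553
3 2.098 5.393 74.858
4 1.826 4.082 94.263
5 1.588 3.090 111.146
6 1.382 2.339 125.833
7 1.202 1.770 138.612
final: 138.612 5.125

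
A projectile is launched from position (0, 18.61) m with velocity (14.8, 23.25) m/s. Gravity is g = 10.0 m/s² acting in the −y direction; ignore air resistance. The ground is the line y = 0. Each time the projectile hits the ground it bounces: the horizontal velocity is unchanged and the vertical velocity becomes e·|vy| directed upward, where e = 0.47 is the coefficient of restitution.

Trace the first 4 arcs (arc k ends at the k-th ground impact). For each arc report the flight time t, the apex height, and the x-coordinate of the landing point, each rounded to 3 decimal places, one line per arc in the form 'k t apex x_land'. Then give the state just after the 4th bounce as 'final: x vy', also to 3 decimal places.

Arc 1: start y=18.610, vy=23.250 → t=5.346, apex=45.638, x_land=79.124, impact vy=-30.212
  bounce: vy ← 0.47·30.212 = 14.200
Arc 2: start y=0.000, vy=14.200 → t=2.840, apex=10.081, x_land=121.155, impact vy=-14.200
  bounce: vy ← 0.47·14.200 = 6.674
Arc 3: start y=0.000, vy=6.674 → t=1.335, apex=2.227, x_land=140.909, impact vy=-6.674
  bounce: vy ← 0.47·6.674 = 3.137
Arc 4: start y=0.000, vy=3.137 → t=0.627, apex=0.492, x_land=150.194, impact vy=-3.137
  bounce: vy ← 0.47·3.137 = 1.474

1 5.346 45.638 79.124
2 2.840 10.081 121.155
3 1.335 2.227 140.909
4 0.627 0.492 150.194
final: 150.194 1.474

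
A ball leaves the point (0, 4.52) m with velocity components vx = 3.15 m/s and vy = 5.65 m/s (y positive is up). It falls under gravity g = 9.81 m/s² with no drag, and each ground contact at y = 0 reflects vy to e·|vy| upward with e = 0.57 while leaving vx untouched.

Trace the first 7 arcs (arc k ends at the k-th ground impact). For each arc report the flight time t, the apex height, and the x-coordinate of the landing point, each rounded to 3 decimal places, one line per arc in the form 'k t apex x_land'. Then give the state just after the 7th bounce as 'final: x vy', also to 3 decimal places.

Arc 1: start y=4.520, vy=5.650 → t=1.695, apex=6.147, x_land=5.341, impact vy=-10.982
  bounce: vy ← 0.57·10.982 = 6.260
Arc 2: start y=0.000, vy=6.260 → t=1.276, apex=1.997, x_land=9.361, impact vy=-6.260
  bounce: vy ← 0.57·6.260 = 3.568
Arc 3: start y=0.000, vy=3.568 → t=0.727, apex=0.649, x_land=11.652, impact vy=-3.568
  bounce: vy ← 0.57·3.568 = 2.034
Arc 4: start y=0.000, vy=2.034 → t=0.415, apex=0.211, x_land=12.958, impact vy=-2.034
  bounce: vy ← 0.57·2.034 = 1.159
Arc 5: start y=0.000, vy=1.159 → t=0.236, apex=0.068, x_land=13.703, impact vy=-1.159
  bounce: vy ← 0.57·1.159 = 0.661
Arc 6: start y=0.000, vy=0.661 → t=0.135, apex=0.022, x_land=14.127, impact vy=-0.661
  bounce: vy ← 0.57·0.661 = 0.377
Arc 7: start y=0.000, vy=0.377 → t=0.077, apex=0.007, x_land=14.369, impact vy=-0.377
  bounce: vy ← 0.57·0.377 = 0.215

1 1.695 6.147 5.341
2 1.276 1.997 9.361
3 0.727 0.649 11.652
4 0.415 0.211 12.958
5 0.236 0.068 13.703
6 0.135 0.022 14.127
7 0.077 0.007 14.369
final: 14.369 0.215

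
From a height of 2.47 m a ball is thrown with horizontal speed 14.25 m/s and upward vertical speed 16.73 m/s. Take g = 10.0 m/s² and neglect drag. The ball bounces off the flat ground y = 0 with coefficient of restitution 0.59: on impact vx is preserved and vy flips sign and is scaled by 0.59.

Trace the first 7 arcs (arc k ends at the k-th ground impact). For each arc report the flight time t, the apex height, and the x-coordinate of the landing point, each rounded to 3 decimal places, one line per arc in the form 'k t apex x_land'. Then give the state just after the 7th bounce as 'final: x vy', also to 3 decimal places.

Arc 1: start y=2.470, vy=16.730 → t=3.488, apex=16.465, x_land=49.699, impact vy=-18.146
  bounce: vy ← 0.59·18.146 = 10.706
Arc 2: start y=0.000, vy=10.706 → t=2.141, apex=5.731, x_land=80.212, impact vy=-10.706
  bounce: vy ← 0.59·10.706 = 6.317
Arc 3: start y=0.000, vy=6.317 → t=1.263, apex=1.995, x_land=98.215, impact vy=-6.317
  bounce: vy ← 0.59·6.317 = 3.727
Arc 4: start y=0.000, vy=3.727 → t=0.745, apex=0.694, x_land=108.837, impact vy=-3.727
  bounce: vy ← 0.59·3.727 = 2.199
Arc 5: start y=0.000, vy=2.199 → t=0.440, apex=0.242, x_land=115.103, impact vy=-2.199
  bounce: vy ← 0.59·2.199 = 1.297
Arc 6: start y=0.000, vy=1.297 → t=0.259, apex=0.084, x_land=118.801, impact vy=-1.297
  bounce: vy ← 0.59·1.297 = 0.765
Arc 7: start y=0.000, vy=0.765 → t=0.153, apex=0.029, x_land=120.982, impact vy=-0.765
  bounce: vy ← 0.59·0.765 = 0.452

1 3.488 16.465 49.699
2 2.141 5.731 80.212
3 1.263 1.995 98.215
4 0.745 0.694 108.837
5 0.440 0.242 115.103
6 0.259 0.084 118.801
7 0.153 0.029 120.982
final: 120.982 0.452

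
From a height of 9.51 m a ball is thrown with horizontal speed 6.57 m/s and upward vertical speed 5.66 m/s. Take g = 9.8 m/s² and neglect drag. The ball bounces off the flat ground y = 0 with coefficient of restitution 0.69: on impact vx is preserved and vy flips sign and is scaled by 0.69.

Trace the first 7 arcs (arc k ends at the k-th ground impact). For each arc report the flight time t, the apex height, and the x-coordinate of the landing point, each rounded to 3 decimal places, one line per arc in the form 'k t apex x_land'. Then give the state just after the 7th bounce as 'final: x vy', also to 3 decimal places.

1 2.086 11.144 13.703
2 2.081 5.306 27.376
3 1.436 2.526 36.811
4 0.991 1.203 43.321
5 0.684 0.573 47.813
6 0.472 0.273 50.912
7 0.326 0.130 53.050
final: 53.050 1.101

Arc 1: start y=9.510, vy=5.660 → t=2.086, apex=11.144, x_land=13.703, impact vy=-14.779
  bounce: vy ← 0.69·14.779 = 10.198
Arc 2: start y=0.000, vy=10.198 → t=2.081, apex=5.306, x_land=27.376, impact vy=-10.198
  bounce: vy ← 0.69·10.198 = 7.036
Arc 3: start y=0.000, vy=7.036 → t=1.436, apex=2.526, x_land=36.811, impact vy=-7.036
  bounce: vy ← 0.69·7.036 = 4.855
Arc 4: start y=0.000, vy=4.855 → t=0.991, apex=1.203, x_land=43.321, impact vy=-4.855
  bounce: vy ← 0.69·4.855 = 3.350
Arc 5: start y=0.000, vy=3.350 → t=0.684, apex=0.573, x_land=47.813, impact vy=-3.350
  bounce: vy ← 0.69·3.350 = 2.312
Arc 6: start y=0.000, vy=2.312 → t=0.472, apex=0.273, x_land=50.912, impact vy=-2.312
  bounce: vy ← 0.69·2.312 = 1.595
Arc 7: start y=0.000, vy=1.595 → t=0.326, apex=0.130, x_land=53.050, impact vy=-1.595
  bounce: vy ← 0.69·1.595 = 1.101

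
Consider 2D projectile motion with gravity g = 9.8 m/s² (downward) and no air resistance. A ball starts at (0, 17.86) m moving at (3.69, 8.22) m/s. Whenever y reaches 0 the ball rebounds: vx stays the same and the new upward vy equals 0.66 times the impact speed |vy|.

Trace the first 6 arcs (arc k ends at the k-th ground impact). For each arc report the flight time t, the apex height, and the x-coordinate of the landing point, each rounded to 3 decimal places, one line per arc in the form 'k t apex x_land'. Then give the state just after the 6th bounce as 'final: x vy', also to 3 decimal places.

1 2.924 21.307 10.790
2 2.753 9.281 20.947
3 1.817 4.043 27.650
4 1.199 1.761 32.075
5 0.791 0.767 34.995
6 0.522 0.334 36.922
final: 36.922 1.689

Arc 1: start y=17.860, vy=8.220 → t=2.924, apex=21.307, x_land=10.790, impact vy=-20.436
  bounce: vy ← 0.66·20.436 = 13.488
Arc 2: start y=0.000, vy=13.488 → t=2.753, apex=9.281, x_land=20.947, impact vy=-13.488
  bounce: vy ← 0.66·13.488 = 8.902
Arc 3: start y=0.000, vy=8.902 → t=1.817, apex=4.043, x_land=27.650, impact vy=-8.902
  bounce: vy ← 0.66·8.902 = 5.875
Arc 4: start y=0.000, vy=5.875 → t=1.199, apex=1.761, x_land=32.075, impact vy=-5.875
  bounce: vy ← 0.66·5.875 = 3.878
Arc 5: start y=0.000, vy=3.878 → t=0.791, apex=0.767, x_land=34.995, impact vy=-3.878
  bounce: vy ← 0.66·3.878 = 2.559
Arc 6: start y=0.000, vy=2.559 → t=0.522, apex=0.334, x_land=36.922, impact vy=-2.559
  bounce: vy ← 0.66·2.559 = 1.689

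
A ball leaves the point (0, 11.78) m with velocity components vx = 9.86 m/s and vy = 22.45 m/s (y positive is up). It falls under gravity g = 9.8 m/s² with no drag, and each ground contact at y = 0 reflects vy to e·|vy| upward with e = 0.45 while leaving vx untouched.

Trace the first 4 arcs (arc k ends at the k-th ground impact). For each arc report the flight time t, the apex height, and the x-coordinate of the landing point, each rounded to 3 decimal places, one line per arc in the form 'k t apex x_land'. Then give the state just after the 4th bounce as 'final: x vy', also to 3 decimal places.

1 5.057 37.494 49.862
2 2.490 7.593 74.410
3 1.120 1.538 85.456
4 0.504 0.311 90.427
final: 90.427 1.112

Arc 1: start y=11.780, vy=22.450 → t=5.057, apex=37.494, x_land=49.862, impact vy=-27.109
  bounce: vy ← 0.45·27.109 = 12.199
Arc 2: start y=0.000, vy=12.199 → t=2.490, apex=7.593, x_land=74.410, impact vy=-12.199
  bounce: vy ← 0.45·12.199 = 5.490
Arc 3: start y=0.000, vy=5.490 → t=1.120, apex=1.538, x_land=85.456, impact vy=-5.490
  bounce: vy ← 0.45·5.490 = 2.470
Arc 4: start y=0.000, vy=2.470 → t=0.504, apex=0.311, x_land=90.427, impact vy=-2.470
  bounce: vy ← 0.45·2.470 = 1.112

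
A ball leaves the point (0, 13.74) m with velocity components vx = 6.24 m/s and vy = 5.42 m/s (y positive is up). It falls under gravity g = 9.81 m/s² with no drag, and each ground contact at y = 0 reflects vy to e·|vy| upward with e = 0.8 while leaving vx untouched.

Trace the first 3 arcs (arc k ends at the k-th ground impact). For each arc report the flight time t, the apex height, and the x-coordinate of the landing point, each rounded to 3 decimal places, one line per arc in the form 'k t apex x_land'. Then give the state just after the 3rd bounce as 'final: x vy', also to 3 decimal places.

Arc 1: start y=13.740, vy=5.420 → t=2.315, apex=15.237, x_land=14.446, impact vy=-17.290
  bounce: vy ← 0.8·17.290 = 13.832
Arc 2: start y=0.000, vy=13.832 → t=2.820, apex=9.752, x_land=32.043, impact vy=-13.832
  bounce: vy ← 0.8·13.832 = 11.066
Arc 3: start y=0.000, vy=11.066 → t=2.256, apex=6.241, x_land=46.120, impact vy=-11.066
  bounce: vy ← 0.8·11.066 = 8.853

1 2.315 15.237 14.446
2 2.820 9.752 32.043
3 2.256 6.241 46.120
final: 46.120 8.853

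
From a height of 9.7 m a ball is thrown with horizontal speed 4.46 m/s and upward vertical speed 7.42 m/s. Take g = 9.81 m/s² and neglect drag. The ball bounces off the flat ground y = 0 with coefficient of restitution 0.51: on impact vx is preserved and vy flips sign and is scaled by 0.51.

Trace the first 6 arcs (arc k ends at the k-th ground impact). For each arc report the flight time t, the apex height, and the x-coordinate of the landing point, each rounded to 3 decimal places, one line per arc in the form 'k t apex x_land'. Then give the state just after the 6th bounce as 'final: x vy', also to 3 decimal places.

1 2.353 12.506 10.495
2 1.629 3.253 17.759
3 0.831 0.846 21.464
4 0.424 0.220 23.353
5 0.216 0.057 24.317
6 0.110 0.015 24.808
final: 24.808 0.276

Arc 1: start y=9.700, vy=7.420 → t=2.353, apex=12.506, x_land=10.495, impact vy=-15.664
  bounce: vy ← 0.51·15.664 = 7.989
Arc 2: start y=0.000, vy=7.989 → t=1.629, apex=3.253, x_land=17.759, impact vy=-7.989
  bounce: vy ← 0.51·7.989 = 4.074
Arc 3: start y=0.000, vy=4.074 → t=0.831, apex=0.846, x_land=21.464, impact vy=-4.074
  bounce: vy ← 0.51·4.074 = 2.078
Arc 4: start y=0.000, vy=2.078 → t=0.424, apex=0.220, x_land=23.353, impact vy=-2.078
  bounce: vy ← 0.51·2.078 = 1.060
Arc 5: start y=0.000, vy=1.060 → t=0.216, apex=0.057, x_land=24.317, impact vy=-1.060
  bounce: vy ← 0.51·1.060 = 0.540
Arc 6: start y=0.000, vy=0.540 → t=0.110, apex=0.015, x_land=24.808, impact vy=-0.540
  bounce: vy ← 0.51·0.540 = 0.276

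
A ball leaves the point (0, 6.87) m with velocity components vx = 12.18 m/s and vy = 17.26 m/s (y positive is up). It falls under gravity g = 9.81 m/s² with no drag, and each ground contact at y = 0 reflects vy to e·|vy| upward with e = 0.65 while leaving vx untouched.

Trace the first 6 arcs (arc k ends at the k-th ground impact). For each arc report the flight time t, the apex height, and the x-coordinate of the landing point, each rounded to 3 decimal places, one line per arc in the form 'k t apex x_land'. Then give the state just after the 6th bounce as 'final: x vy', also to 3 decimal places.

1 3.880 22.054 47.257
2 2.757 9.318 80.831
3 1.792 3.937 102.655
4 1.165 1.663 116.840
5 0.757 0.703 126.061
6 0.492 0.297 132.054
final: 132.054 1.569

Arc 1: start y=6.870, vy=17.260 → t=3.880, apex=22.054, x_land=47.257, impact vy=-20.801
  bounce: vy ← 0.65·20.801 = 13.521
Arc 2: start y=0.000, vy=13.521 → t=2.757, apex=9.318, x_land=80.831, impact vy=-13.521
  bounce: vy ← 0.65·13.521 = 8.789
Arc 3: start y=0.000, vy=8.789 → t=1.792, apex=3.937, x_land=102.655, impact vy=-8.789
  bounce: vy ← 0.65·8.789 = 5.713
Arc 4: start y=0.000, vy=5.713 → t=1.165, apex=1.663, x_land=116.840, impact vy=-5.713
  bounce: vy ← 0.65·5.713 = 3.713
Arc 5: start y=0.000, vy=3.713 → t=0.757, apex=0.703, x_land=126.061, impact vy=-3.713
  bounce: vy ← 0.65·3.713 = 2.414
Arc 6: start y=0.000, vy=2.414 → t=0.492, apex=0.297, x_land=132.054, impact vy=-2.414
  bounce: vy ← 0.65·2.414 = 1.569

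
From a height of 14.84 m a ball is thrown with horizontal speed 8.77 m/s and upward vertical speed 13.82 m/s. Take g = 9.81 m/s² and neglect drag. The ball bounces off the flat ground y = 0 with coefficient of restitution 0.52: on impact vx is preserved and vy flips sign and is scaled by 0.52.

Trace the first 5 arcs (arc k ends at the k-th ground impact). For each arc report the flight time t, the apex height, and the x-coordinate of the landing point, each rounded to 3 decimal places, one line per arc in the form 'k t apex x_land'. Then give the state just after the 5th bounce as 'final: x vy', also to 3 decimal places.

Arc 1: start y=14.840, vy=13.820 → t=3.647, apex=24.575, x_land=31.985, impact vy=-21.958
  bounce: vy ← 0.52·21.958 = 11.418
Arc 2: start y=0.000, vy=11.418 → t=2.328, apex=6.645, x_land=52.400, impact vy=-11.418
  bounce: vy ← 0.52·11.418 = 5.937
Arc 3: start y=0.000, vy=5.937 → t=1.210, apex=1.797, x_land=63.016, impact vy=-5.937
  bounce: vy ← 0.52·5.937 = 3.087
Arc 4: start y=0.000, vy=3.087 → t=0.629, apex=0.486, x_land=68.537, impact vy=-3.087
  bounce: vy ← 0.52·3.087 = 1.605
Arc 5: start y=0.000, vy=1.605 → t=0.327, apex=0.131, x_land=71.407, impact vy=-1.605
  bounce: vy ← 0.52·1.605 = 0.835

1 3.647 24.575 31.985
2 2.328 6.645 52.400
3 1.210 1.797 63.016
4 0.629 0.486 68.537
5 0.327 0.131 71.407
final: 71.407 0.835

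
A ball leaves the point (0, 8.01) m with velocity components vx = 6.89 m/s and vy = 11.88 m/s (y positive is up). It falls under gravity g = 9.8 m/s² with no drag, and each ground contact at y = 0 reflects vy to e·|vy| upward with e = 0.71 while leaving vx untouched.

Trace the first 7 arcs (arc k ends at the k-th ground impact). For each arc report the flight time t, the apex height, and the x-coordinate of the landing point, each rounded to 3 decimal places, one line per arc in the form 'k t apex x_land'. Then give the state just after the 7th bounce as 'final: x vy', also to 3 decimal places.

1 2.974 15.211 20.492
2 2.502 7.668 37.730
3 1.776 3.865 49.969
4 1.261 1.948 58.658
5 0.895 0.982 64.828
6 0.636 0.495 69.208
7 0.451 0.250 72.318
final: 72.318 1.570

Arc 1: start y=8.010, vy=11.880 → t=2.974, apex=15.211, x_land=20.492, impact vy=-17.266
  bounce: vy ← 0.71·17.266 = 12.259
Arc 2: start y=0.000, vy=12.259 → t=2.502, apex=7.668, x_land=37.730, impact vy=-12.259
  bounce: vy ← 0.71·12.259 = 8.704
Arc 3: start y=0.000, vy=8.704 → t=1.776, apex=3.865, x_land=49.969, impact vy=-8.704
  bounce: vy ← 0.71·8.704 = 6.180
Arc 4: start y=0.000, vy=6.180 → t=1.261, apex=1.948, x_land=58.658, impact vy=-6.180
  bounce: vy ← 0.71·6.180 = 4.388
Arc 5: start y=0.000, vy=4.388 → t=0.895, apex=0.982, x_land=64.828, impact vy=-4.388
  bounce: vy ← 0.71·4.388 = 3.115
Arc 6: start y=0.000, vy=3.115 → t=0.636, apex=0.495, x_land=69.208, impact vy=-3.115
  bounce: vy ← 0.71·3.115 = 2.212
Arc 7: start y=0.000, vy=2.212 → t=0.451, apex=0.250, x_land=72.318, impact vy=-2.212
  bounce: vy ← 0.71·2.212 = 1.570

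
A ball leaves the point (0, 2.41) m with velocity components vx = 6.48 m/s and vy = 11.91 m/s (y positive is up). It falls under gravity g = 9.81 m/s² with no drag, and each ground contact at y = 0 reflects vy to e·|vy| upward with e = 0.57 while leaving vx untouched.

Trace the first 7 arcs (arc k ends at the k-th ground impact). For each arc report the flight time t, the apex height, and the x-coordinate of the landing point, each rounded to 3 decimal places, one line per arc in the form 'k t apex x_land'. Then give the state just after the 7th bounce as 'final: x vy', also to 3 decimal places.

1 2.616 9.640 16.951
2 1.598 3.132 27.307
3 0.911 1.018 33.210
4 0.519 0.331 36.575
5 0.296 0.107 38.493
6 0.169 0.035 39.586
7 0.096 0.011 40.209
final: 40.209 0.269

Arc 1: start y=2.410, vy=11.910 → t=2.616, apex=9.640, x_land=16.951, impact vy=-13.753
  bounce: vy ← 0.57·13.753 = 7.839
Arc 2: start y=0.000, vy=7.839 → t=1.598, apex=3.132, x_land=27.307, impact vy=-7.839
  bounce: vy ← 0.57·7.839 = 4.468
Arc 3: start y=0.000, vy=4.468 → t=0.911, apex=1.018, x_land=33.210, impact vy=-4.468
  bounce: vy ← 0.57·4.468 = 2.547
Arc 4: start y=0.000, vy=2.547 → t=0.519, apex=0.331, x_land=36.575, impact vy=-2.547
  bounce: vy ← 0.57·2.547 = 1.452
Arc 5: start y=0.000, vy=1.452 → t=0.296, apex=0.107, x_land=38.493, impact vy=-1.452
  bounce: vy ← 0.57·1.452 = 0.827
Arc 6: start y=0.000, vy=0.827 → t=0.169, apex=0.035, x_land=39.586, impact vy=-0.827
  bounce: vy ← 0.57·0.827 = 0.472
Arc 7: start y=0.000, vy=0.472 → t=0.096, apex=0.011, x_land=40.209, impact vy=-0.472
  bounce: vy ← 0.57·0.472 = 0.269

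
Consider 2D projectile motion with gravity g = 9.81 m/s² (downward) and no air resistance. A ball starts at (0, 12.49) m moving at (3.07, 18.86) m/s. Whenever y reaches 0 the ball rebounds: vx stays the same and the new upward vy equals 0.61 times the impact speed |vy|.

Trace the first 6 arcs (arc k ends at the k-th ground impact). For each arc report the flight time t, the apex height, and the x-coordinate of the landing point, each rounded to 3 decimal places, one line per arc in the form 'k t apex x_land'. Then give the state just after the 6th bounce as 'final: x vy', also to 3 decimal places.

1 4.421 30.619 13.573
2 3.048 11.393 22.930
3 1.859 4.240 28.639
4 1.134 1.578 32.121
5 0.692 0.587 34.245
6 0.422 0.218 35.541
final: 35.541 1.263

Arc 1: start y=12.490, vy=18.860 → t=4.421, apex=30.619, x_land=13.573, impact vy=-24.510
  bounce: vy ← 0.61·24.510 = 14.951
Arc 2: start y=0.000, vy=14.951 → t=3.048, apex=11.393, x_land=22.930, impact vy=-14.951
  bounce: vy ← 0.61·14.951 = 9.120
Arc 3: start y=0.000, vy=9.120 → t=1.859, apex=4.240, x_land=28.639, impact vy=-9.120
  bounce: vy ← 0.61·9.120 = 5.563
Arc 4: start y=0.000, vy=5.563 → t=1.134, apex=1.578, x_land=32.121, impact vy=-5.563
  bounce: vy ← 0.61·5.563 = 3.394
Arc 5: start y=0.000, vy=3.394 → t=0.692, apex=0.587, x_land=34.245, impact vy=-3.394
  bounce: vy ← 0.61·3.394 = 2.070
Arc 6: start y=0.000, vy=2.070 → t=0.422, apex=0.218, x_land=35.541, impact vy=-2.070
  bounce: vy ← 0.61·2.070 = 1.263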